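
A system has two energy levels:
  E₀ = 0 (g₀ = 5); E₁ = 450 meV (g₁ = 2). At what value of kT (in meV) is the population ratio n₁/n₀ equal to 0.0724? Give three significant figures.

n₁/n₀ = (g₁/g₀) exp[−(E₁−E₀)/kT] = 0.0724.
⇒ (E₁−E₀)/kT = ln((2/5)/0.0724) = ln(5.5249) = 1.7093.
kT = 450 meV / 1.7093 = 263 meV.

263 meV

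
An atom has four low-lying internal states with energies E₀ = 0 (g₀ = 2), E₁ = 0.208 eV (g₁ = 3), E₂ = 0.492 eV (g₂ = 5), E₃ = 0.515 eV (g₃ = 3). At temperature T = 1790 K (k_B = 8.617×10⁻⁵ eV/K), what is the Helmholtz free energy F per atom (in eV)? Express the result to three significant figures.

-0.174 eV

k_BT = 8.617×10⁻⁵ × 1790 K = 0.15424 eV.
Eᵢ/kT = 0, 1.3485, 3.1898, 3.3390.
Z = Σ gᵢe^(−Eᵢ/kT) = 2·e^(−0) + 3·e^(−1.3485) + 5·e^(−3.1898) + 3·e^(−3.3390) = 2.0000 + 0.77889 + 0.20590 + 0.10642 = 3.0912.
F = −kT ln Z = −0.15424 × ln(3.0912) = −0.15424 × 1.1286 = -0.174 eV.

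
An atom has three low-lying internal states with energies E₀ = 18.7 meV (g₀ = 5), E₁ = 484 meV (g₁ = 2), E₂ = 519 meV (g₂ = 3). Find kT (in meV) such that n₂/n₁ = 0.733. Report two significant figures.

n₂/n₁ = (g₂/g₁) exp[−(E₂−E₁)/kT] = 0.733.
⇒ (E₂−E₁)/kT = ln((3/2)/0.733) = ln(2.046) = 0.7159.
kT = 35 meV / 0.7159 = 49 meV.

49 meV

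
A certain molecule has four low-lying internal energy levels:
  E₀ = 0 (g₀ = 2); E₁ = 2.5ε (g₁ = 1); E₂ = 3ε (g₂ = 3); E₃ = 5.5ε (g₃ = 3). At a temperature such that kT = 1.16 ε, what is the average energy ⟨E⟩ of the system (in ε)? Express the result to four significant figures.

0.4694 ε

Eᵢ/kT = 0, 2.15517, 2.58621, 4.74138.
Z = Σ gᵢe^(−Eᵢ/kT) = 2·e^(−0) + 1·e^(−2.15517) + 3·e^(−2.58621) + 3·e^(−4.74138) = 2.00000 + 0.115883 + 0.225915 + 0.0261798 = 2.36798.
⟨E⟩ = Σ Eᵢ gᵢe^(−Eᵢ/kT) / Z = (0·2.00000 + 2.5·0.115883 + 3·0.225915 + 5.5·0.0261798) / 2.36798 = 0.4694 ε.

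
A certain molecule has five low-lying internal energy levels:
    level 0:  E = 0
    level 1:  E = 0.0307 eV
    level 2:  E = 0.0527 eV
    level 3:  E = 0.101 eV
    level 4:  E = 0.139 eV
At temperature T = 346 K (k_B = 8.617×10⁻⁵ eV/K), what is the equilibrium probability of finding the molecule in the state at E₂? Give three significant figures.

0.109

k_BT = 8.617×10⁻⁵ × 346 K = 0.029815 eV.
Eᵢ/kT = 0, 1.0297, 1.7676, 3.3876, 4.6621.
Z = Σ e^(−Eᵢ/kT) = e^(−0) + e^(−1.0297) + e^(−1.7676) + e^(−3.3876) + e^(−4.6621) = 1.0000 + 0.35711 + 0.17074 + 0.033790 + 0.0094466 = 1.5711.
P₂ = e^(−E₂/kT) / Z = 0.17074/1.5711 = 0.109.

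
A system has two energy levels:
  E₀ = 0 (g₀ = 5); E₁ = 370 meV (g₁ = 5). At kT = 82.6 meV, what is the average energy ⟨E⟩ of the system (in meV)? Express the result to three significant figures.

4.15 meV

Eᵢ/kT = 0, 4.4794.
Z = Σ gᵢe^(−Eᵢ/kT) = 5·e^(−0) + 5·e^(−4.4794) = 5.0000 + 0.056701 = 5.0567.
⟨E⟩ = Σ Eᵢ gᵢe^(−Eᵢ/kT) / Z = (0·5.0000 + 370·0.056701) / 5.0567 = 4.15 meV.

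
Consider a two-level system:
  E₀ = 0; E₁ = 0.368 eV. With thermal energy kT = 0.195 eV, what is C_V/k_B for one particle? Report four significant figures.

0.4069

Eᵢ/kT = 0, 1.88718.
Z = Σ e^(−Eᵢ/kT) = e^(−0) + e^(−1.88718) = 1.00000 + 0.151498 = 1.15150.
⟨E⟩ = 0.0484162 eV, ⟨E²⟩ = 0.0178172 eV².
C_V/k_B = (⟨E²⟩ − ⟨E⟩²)/(kT)² = (0.0178172 − 0.00234413)/0.0380250 = 0.4069.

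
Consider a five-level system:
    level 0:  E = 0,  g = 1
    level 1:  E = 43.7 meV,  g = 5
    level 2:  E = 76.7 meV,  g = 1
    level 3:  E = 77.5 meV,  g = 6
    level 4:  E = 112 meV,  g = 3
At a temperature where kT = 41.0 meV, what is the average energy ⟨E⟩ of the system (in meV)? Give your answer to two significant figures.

45 meV

Eᵢ/kT = 0, 1.066, 1.871, 1.890, 2.732.
Z = Σ gᵢe^(−Eᵢ/kT) = 1·e^(−0) + 5·e^(−1.066) + 1·e^(−1.871) + 6·e^(−1.890) + 3·e^(−2.732) = 1.000 + 1.722 + 0.1540 + 0.9064 + 0.1953 = 3.978.
⟨E⟩ = Σ Eᵢ gᵢe^(−Eᵢ/kT) / Z = (0·1.000 + 43.7·1.722 + 76.7·0.1540 + 77.5·0.9064 + 112·0.1953) / 3.978 = 45 meV.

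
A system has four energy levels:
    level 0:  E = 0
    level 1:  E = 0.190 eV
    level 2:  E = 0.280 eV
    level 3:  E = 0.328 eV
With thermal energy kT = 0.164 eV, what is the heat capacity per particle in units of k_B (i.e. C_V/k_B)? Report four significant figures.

0.5794

Eᵢ/kT = 0, 1.15854, 1.70732, 2.00000.
Z = Σ e^(−Eᵢ/kT) = e^(−0) + e^(−1.15854) + e^(−1.70732) + e^(−2.00000) = 1.00000 + 0.313944 + 0.181351 + 0.135335 = 1.63063.
⟨E⟩ = 0.0949434 eV, ⟨E²⟩ = 0.0245986 eV².
C_V/k_B = (⟨E²⟩ − ⟨E⟩²)/(kT)² = (0.0245986 − 0.00901425)/0.0268960 = 0.5794.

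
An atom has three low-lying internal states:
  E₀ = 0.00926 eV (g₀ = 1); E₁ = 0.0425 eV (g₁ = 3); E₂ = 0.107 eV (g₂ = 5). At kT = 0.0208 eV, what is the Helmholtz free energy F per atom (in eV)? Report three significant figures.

-0.00119 eV

Eᵢ/kT = 0.44519, 2.0433, 5.1442.
Z = Σ gᵢe^(−Eᵢ/kT) = 1·e^(−0.44519) + 3·e^(−2.0433) + 5·e^(−5.1442) = 0.64070 + 0.38880 + 0.029166 = 1.0587.
F = −kT ln Z = −0.0208 × ln(1.0587) = −0.0208 × 0.057042 = -0.00119 eV.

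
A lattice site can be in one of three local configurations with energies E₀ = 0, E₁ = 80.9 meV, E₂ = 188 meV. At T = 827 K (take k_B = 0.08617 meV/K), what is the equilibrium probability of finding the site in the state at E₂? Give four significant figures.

0.05133

k_BT = 0.08617 × 827 K = 71.2626 meV.
Eᵢ/kT = 0, 1.13524, 2.63813.
Z = Σ e^(−Eᵢ/kT) = e^(−0) + e^(−1.13524) + e^(−2.63813) = 1.00000 + 0.321345 + 0.0714948 = 1.39284.
P₂ = e^(−E₂/kT) / Z = 0.0714948/1.39284 = 0.05133.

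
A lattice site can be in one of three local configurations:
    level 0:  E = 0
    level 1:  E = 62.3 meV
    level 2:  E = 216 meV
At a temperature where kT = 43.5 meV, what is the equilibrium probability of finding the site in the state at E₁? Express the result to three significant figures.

Eᵢ/kT = 0, 1.4322, 4.9655.
Z = Σ e^(−Eᵢ/kT) = e^(−0) + e^(−1.4322) + e^(−4.9655) = 1.0000 + 0.23878 + 0.0069745 = 1.2458.
P₁ = e^(−E₁/kT) / Z = 0.23878/1.2458 = 0.192.

0.192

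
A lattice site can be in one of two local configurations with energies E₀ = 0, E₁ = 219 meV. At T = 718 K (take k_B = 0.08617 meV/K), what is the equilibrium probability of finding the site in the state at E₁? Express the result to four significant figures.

0.02820

k_BT = 0.08617 × 718 K = 61.8701 meV.
Eᵢ/kT = 0, 3.53967.
Z = Σ e^(−Eᵢ/kT) = e^(−0) + e^(−3.53967) = 1.00000 + 0.0290229 = 1.02902.
P₁ = e^(−E₁/kT) / Z = 0.0290229/1.02902 = 0.02820.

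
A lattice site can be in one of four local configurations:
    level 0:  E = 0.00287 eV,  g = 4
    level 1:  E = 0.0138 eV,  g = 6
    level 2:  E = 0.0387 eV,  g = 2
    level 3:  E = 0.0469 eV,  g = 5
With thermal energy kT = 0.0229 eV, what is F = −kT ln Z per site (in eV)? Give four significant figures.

-0.04712 eV

Eᵢ/kT = 0.125328, 0.602620, 1.68996, 2.04803.
Z = Σ gᵢe^(−Eᵢ/kT) = 4·e^(−0.125328) + 6·e^(−0.602620) + 2·e^(−1.68996) + 5·e^(−2.04803) = 3.52883 + 3.28425 + 0.369054 + 0.644944 = 7.82708.
F = −kT ln Z = −0.0229 × ln(7.82708) = −0.0229 × 2.05759 = -0.04712 eV.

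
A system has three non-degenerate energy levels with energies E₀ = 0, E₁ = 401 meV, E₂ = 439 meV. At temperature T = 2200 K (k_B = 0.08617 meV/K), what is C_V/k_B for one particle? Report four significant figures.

0.7193

k_BT = 0.08617 × 2200 K = 189.574 meV.
Eᵢ/kT = 0, 2.11527, 2.31572.
Z = Σ e^(−Eᵢ/kT) = e^(−0) + e^(−2.11527) + e^(−2.31572) = 1.00000 + 0.120601 + 0.0986951 = 1.21930.
⟨E⟩ = 75.1974 meV, ⟨E²⟩ = 31504.5 meV².
C_V/k_B = (⟨E²⟩ − ⟨E⟩²)/(kT)² = (31504.5 − 5654.65)/35938.3 = 0.7193.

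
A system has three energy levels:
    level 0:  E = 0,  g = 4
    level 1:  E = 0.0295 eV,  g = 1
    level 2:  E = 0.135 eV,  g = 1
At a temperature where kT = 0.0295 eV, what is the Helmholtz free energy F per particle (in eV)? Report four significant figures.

-0.04356 eV

Eᵢ/kT = 0, 1.00000, 4.57627.
Z = Σ gᵢe^(−Eᵢ/kT) = 4·e^(−0) + 1·e^(−1.00000) + 1·e^(−4.57627) = 4.00000 + 0.367879 + 0.0102932 = 4.37817.
F = −kT ln Z = −0.0295 × ln(4.37817) = −0.0295 × 1.47663 = -0.04356 eV.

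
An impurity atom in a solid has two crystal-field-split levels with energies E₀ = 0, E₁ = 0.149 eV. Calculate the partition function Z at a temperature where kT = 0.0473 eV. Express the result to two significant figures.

Z = 1.0

Eᵢ/kT = 0, 3.150.
Z = Σ e^(−Eᵢ/kT) = e^(−0) + e^(−3.150) = 1.000 + 0.04285 = 1.043.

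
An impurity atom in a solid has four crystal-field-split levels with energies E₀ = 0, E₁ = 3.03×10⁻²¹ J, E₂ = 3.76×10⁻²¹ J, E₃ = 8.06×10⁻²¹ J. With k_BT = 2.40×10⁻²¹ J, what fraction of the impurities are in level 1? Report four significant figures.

0.1854

Eᵢ/kT = 0, 1.26250, 1.56667, 3.35833.
Z = Σ e^(−Eᵢ/kT) = e^(−0) + e^(−1.26250) + e^(−1.56667) + e^(−3.35833) = 1.00000 + 0.282946 + 0.208739 + 0.0347933 = 1.52648.
P₁ = e^(−E₁/kT) / Z = 0.282946/1.52648 = 0.1854.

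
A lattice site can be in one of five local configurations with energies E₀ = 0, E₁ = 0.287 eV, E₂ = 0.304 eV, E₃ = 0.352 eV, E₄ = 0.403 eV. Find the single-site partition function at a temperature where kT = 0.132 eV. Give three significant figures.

Eᵢ/kT = 0, 2.1742, 2.3030, 2.6667, 3.0530.
Z = Σ e^(−Eᵢ/kT) = e^(−0) + e^(−2.1742) + e^(−2.3030) + e^(−2.6667) + e^(−3.0530) = 1.0000 + 0.11370 + 0.099959 + 0.069481 + 0.047217 = 1.3304.

Z = 1.33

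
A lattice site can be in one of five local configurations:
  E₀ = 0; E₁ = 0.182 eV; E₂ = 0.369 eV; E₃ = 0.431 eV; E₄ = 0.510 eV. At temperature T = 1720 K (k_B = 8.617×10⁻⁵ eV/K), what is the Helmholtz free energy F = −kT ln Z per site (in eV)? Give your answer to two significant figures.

k_BT = 8.617×10⁻⁵ × 1720 K = 0.1482 eV.
Eᵢ/kT = 0, 1.228, 2.490, 2.908, 3.441.
Z = Σ e^(−Eᵢ/kT) = e^(−0) + e^(−1.228) + e^(−2.490) + e^(−2.908) + e^(−3.441) = 1.000 + 0.2929 + 0.08291 + 0.05458 + 0.03203 = 1.462.
F = −kT ln Z = −0.1482 × ln(1.462) = −0.1482 × 0.3798 = -0.056 eV.

-0.056 eV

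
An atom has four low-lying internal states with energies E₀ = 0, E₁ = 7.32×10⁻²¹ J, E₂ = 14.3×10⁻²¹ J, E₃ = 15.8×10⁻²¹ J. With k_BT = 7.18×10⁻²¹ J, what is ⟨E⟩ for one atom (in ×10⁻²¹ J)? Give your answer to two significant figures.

3.9 ×10⁻²¹ J

Eᵢ/kT = 0, 1.019, 1.992, 2.201.
Z = Σ e^(−Eᵢ/kT) = e^(−0) + e^(−1.019) + e^(−1.992) + e^(−2.201) = 1.000 + 0.3610 + 0.1364 + 0.1107 = 1.608.
⟨E⟩ = Σ Eᵢ e^(−Eᵢ/kT) / Z = (0·1.000 + 7.32·0.3610 + 14.3·0.1364 + 15.8·0.1107) / 1.608 = 3.9 ×10⁻²¹ J.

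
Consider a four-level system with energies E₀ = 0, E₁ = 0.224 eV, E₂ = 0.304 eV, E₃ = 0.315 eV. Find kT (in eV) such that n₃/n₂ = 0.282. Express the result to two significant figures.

0.0087 eV

n₃/n₂ = exp[−(E₃−E₂)/kT] = 0.282.
⇒ (E₃−E₂)/kT = ln(1/0.282) = ln(3.546) = 1.266.
kT = 0.011 eV / 1.266 = 0.0087 eV.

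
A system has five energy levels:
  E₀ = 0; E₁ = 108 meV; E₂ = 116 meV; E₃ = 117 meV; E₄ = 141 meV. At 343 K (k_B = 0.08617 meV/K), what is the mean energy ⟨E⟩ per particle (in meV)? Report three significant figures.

k_BT = 0.08617 × 343 K = 29.556 meV.
Eᵢ/kT = 0, 3.6541, 3.9248, 3.9586, 4.7706.
Z = Σ e^(−Eᵢ/kT) = e^(−0) + e^(−3.6541) + e^(−3.9248) + e^(−3.9586) + e^(−4.7706) = 1.0000 + 0.025885 + 0.019746 + 0.019090 + 0.0084753 = 1.0732.
⟨E⟩ = Σ Eᵢ e^(−Eᵢ/kT) / Z = (0·1.0000 + 108·0.025885 + 116·0.019746 + 117·0.019090 + 141·0.0084753) / 1.0732 = 7.93 meV.

7.93 meV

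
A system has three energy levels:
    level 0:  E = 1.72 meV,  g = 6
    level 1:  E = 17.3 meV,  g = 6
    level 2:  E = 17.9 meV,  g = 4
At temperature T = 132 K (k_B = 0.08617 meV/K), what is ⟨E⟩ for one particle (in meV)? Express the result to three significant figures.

6.36 meV

k_BT = 0.08617 × 132 K = 11.374 meV.
Eᵢ/kT = 0.15122, 1.5210, 1.5738.
Z = Σ gᵢe^(−Eᵢ/kT) = 6·e^(−0.15122) + 6·e^(−1.5210) + 4·e^(−1.5738) = 5.1580 + 1.3110 + 0.82902 = 7.2980.
⟨E⟩ = Σ Eᵢ gᵢe^(−Eᵢ/kT) / Z = (1.72·5.1580 + 17.3·1.3110 + 17.9·0.82902) / 7.2980 = 6.36 meV.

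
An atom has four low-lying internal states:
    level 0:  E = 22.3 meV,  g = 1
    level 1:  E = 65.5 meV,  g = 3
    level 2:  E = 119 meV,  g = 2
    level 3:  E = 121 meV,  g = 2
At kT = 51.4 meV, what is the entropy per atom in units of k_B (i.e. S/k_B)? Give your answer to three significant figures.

1.83

Eᵢ/kT = 0.43385, 1.2743, 2.3152, 2.3541.
Z = Σ gᵢe^(−Eᵢ/kT) = 1·e^(−0.43385) + 3·e^(−1.2743) + 2·e^(−2.3152) + 2·e^(−2.3541) = 0.64801 + 0.83888 + 0.19749 + 0.18996 = 1.8743.
⟨E⟩ = Σ EᵢPᵢ = 61.828 meV.
S/k_B = ln Z + ⟨E⟩/kT = ln(1.8743) + 61.828/51.4 = 0.62824 + 1.2029 = 1.83.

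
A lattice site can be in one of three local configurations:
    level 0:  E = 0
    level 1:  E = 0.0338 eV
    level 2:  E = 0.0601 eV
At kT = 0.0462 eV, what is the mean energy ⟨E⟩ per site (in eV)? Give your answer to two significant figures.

0.019 eV

Eᵢ/kT = 0, 0.7316, 1.301.
Z = Σ e^(−Eᵢ/kT) = e^(−0) + e^(−0.7316) + e^(−1.301) = 1.000 + 0.4811 + 0.2723 = 1.753.
⟨E⟩ = Σ Eᵢ e^(−Eᵢ/kT) / Z = (0·1.000 + 0.0338·0.4811 + 0.0601·0.2723) / 1.753 = 0.019 eV.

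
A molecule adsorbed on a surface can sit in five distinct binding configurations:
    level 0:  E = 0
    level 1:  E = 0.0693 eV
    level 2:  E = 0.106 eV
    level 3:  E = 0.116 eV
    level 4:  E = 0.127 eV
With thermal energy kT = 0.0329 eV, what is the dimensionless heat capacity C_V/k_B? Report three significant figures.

Eᵢ/kT = 0, 2.1064, 3.2219, 3.5258, 3.8602.
Z = Σ e^(−Eᵢ/kT) = e^(−0) + e^(−2.1064) + e^(−3.2219) + e^(−3.5258) + e^(−3.8602) = 1.0000 + 0.12168 + 0.039879 + 0.029428 + 0.021064 = 1.2121.
⟨E⟩ = 0.015468 eV, ⟨E²⟩ = 0.0014588 eV².
C_V/k_B = (⟨E²⟩ − ⟨E⟩²)/(kT)² = (0.0014588 − 0.00023926)/0.0010824 = 1.13.

1.13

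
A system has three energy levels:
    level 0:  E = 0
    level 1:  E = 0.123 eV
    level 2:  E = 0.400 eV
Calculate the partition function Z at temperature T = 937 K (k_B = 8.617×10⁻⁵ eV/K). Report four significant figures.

Z = 1.225

k_BT = 8.617×10⁻⁵ × 937 K = 0.0807413 eV.
Eᵢ/kT = 0, 1.52338, 4.95409.
Z = Σ e^(−Eᵢ/kT) = e^(−0) + e^(−1.52338) + e^(−4.95409) = 1.00000 + 0.217974 + 0.00705450 = 1.22503.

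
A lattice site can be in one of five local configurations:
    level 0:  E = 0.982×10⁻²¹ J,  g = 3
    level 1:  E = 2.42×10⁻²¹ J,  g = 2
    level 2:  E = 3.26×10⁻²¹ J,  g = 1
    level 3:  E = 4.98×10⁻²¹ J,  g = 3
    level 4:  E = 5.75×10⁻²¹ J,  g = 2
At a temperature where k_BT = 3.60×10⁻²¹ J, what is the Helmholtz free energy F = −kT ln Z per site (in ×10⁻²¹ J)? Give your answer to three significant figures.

-5.70 ×10⁻²¹ J

Eᵢ/kT = 0.27278, 0.67222, 0.90556, 1.3833, 1.5972.
Z = Σ gᵢe^(−Eᵢ/kT) = 3·e^(−0.27278) + 2·e^(−0.67222) + 1·e^(−0.90556) + 3·e^(−1.3833) + 2·e^(−1.5972) = 2.2838 + 1.0211 + 0.40432 + 0.75225 + 0.40493 = 4.8664.
F = −kT ln Z = −3.60 × ln(4.8664) = −3.60 × 1.5824 = -5.70 ×10⁻²¹ J.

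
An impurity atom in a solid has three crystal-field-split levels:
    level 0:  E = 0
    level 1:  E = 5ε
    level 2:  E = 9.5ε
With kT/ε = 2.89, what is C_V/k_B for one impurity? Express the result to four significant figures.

0.6442

Eᵢ/kT = 0, 1.73010, 3.28720.
Z = Σ e^(−Eᵢ/kT) = e^(−0) + e^(−1.73010) + e^(−3.28720) = 1.00000 + 0.177267 + 0.0373583 = 1.21463.
⟨E⟩ = 1.02191 ε, ⟨E²⟩ = 6.42439 ε².
C_V/k_B = (⟨E²⟩ − ⟨E⟩²)/(kT)² = (6.42439 − 1.04430)/8.35210 = 0.6442.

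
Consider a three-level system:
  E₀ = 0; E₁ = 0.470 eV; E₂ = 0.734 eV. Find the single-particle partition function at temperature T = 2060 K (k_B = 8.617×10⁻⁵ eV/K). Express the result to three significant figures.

k_BT = 8.617×10⁻⁵ × 2060 K = 0.17751 eV.
Eᵢ/kT = 0, 2.6477, 4.1350.
Z = Σ e^(−Eᵢ/kT) = e^(−0) + e^(−2.6477) + e^(−4.1350) = 1.0000 + 0.070814 + 0.016003 = 1.0868.

Z = 1.09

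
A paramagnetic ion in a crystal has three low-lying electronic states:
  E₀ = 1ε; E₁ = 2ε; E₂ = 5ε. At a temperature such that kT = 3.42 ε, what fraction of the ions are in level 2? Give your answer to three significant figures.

0.151

Eᵢ/kT = 0.29240, 0.58480, 1.4620.
Z = Σ e^(−Eᵢ/kT) = e^(−0.29240) + e^(−0.58480) + e^(−1.4620) = 0.74647 + 0.55722 + 0.23177 = 1.5355.
P₂ = e^(−E₂/kT) / Z = 0.23177/1.5355 = 0.151.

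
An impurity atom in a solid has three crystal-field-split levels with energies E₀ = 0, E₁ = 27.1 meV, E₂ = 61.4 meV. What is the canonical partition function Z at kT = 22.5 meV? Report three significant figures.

Z = 1.37

Eᵢ/kT = 0, 1.2044, 2.7289.
Z = Σ e^(−Eᵢ/kT) = e^(−0) + e^(−1.2044) + e^(−2.7289) = 1.0000 + 0.29987 + 0.065291 = 1.3652.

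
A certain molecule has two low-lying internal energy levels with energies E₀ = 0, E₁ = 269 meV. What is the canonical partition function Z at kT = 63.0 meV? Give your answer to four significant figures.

Z = 1.014

Eᵢ/kT = 0, 4.26984.
Z = Σ e^(−Eᵢ/kT) = e^(−0) + e^(−4.26984) = 1.00000 + 0.0139840 = 1.01398.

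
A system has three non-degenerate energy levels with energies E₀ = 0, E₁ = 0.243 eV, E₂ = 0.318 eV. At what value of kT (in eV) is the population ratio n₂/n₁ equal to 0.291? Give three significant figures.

0.0608 eV

n₂/n₁ = exp[−(E₂−E₁)/kT] = 0.291.
⇒ (E₂−E₁)/kT = ln(1/0.291) = ln(3.4364) = 1.2344.
kT = 0.075 eV / 1.2344 = 0.0608 eV.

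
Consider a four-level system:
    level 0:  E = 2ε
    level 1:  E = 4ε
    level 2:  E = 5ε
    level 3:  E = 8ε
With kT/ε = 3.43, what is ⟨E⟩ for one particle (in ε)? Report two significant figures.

3.6 ε

Eᵢ/kT = 0.5831, 1.166, 1.458, 2.332.
Z = Σ e^(−Eᵢ/kT) = e^(−0.5831) + e^(−1.166) + e^(−1.458) + e^(−2.332) = 0.5582 + 0.3116 + 0.2327 + 0.09710 = 1.200.
⟨E⟩ = Σ Eᵢ e^(−Eᵢ/kT) / Z = (2·0.5582 + 4·0.3116 + 5·0.2327 + 8·0.09710) / 1.200 = 3.6 ε.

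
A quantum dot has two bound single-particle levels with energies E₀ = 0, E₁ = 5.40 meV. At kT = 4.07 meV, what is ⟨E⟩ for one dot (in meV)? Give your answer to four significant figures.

Eᵢ/kT = 0, 1.32678.
Z = Σ e^(−Eᵢ/kT) = e^(−0) + e^(−1.32678) = 1.00000 + 0.265330 = 1.26533.
⟨E⟩ = Σ Eᵢ e^(−Eᵢ/kT) / Z = (0·1.00000 + 5.40·0.265330) / 1.26533 = 1.132 meV.

1.132 meV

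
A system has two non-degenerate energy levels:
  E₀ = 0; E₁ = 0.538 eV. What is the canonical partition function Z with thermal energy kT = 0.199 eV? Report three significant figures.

Eᵢ/kT = 0, 2.7035.
Z = Σ e^(−Eᵢ/kT) = e^(−0) + e^(−2.7035) = 1.0000 + 0.066971 = 1.0670.

Z = 1.07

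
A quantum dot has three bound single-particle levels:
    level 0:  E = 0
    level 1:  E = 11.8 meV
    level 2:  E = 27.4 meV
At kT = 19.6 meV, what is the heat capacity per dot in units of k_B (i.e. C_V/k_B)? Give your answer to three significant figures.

Eᵢ/kT = 0, 0.60204, 1.3980.
Z = Σ e^(−Eᵢ/kT) = e^(−0) + e^(−0.60204) + e^(−1.3980) = 1.0000 + 0.54769 + 0.24709 = 1.7948.
⟨E⟩ = 7.3730 meV, ⟨E²⟩ = 145.85 meV².
C_V/k_B = (⟨E²⟩ − ⟨E⟩²)/(kT)² = (145.85 − 54.361)/384.16 = 0.238.

0.238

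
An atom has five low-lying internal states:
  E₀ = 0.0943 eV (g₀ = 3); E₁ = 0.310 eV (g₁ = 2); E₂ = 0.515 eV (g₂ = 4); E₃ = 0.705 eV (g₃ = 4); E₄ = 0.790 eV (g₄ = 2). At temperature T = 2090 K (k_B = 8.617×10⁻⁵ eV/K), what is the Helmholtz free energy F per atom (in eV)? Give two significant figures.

-0.16 eV

k_BT = 8.617×10⁻⁵ × 2090 K = 0.1801 eV.
Eᵢ/kT = 0.5236, 1.721, 2.860, 3.914, 4.386.
Z = Σ gᵢe^(−Eᵢ/kT) = 3·e^(−0.5236) + 2·e^(−1.721) + 4·e^(−2.860) + 4·e^(−3.914) + 2·e^(−4.386) = 1.777 + 0.3578 + 0.2291 + 0.07984 + 0.02490 = 2.469.
F = −kT ln Z = −0.1801 × ln(2.469) = −0.1801 × 0.9038 = -0.16 eV.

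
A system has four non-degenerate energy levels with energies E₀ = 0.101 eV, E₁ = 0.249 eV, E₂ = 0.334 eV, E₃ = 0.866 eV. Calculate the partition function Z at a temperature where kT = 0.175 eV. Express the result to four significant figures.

Z = 0.9579

Eᵢ/kT = 0.577143, 1.42286, 1.90857, 4.94857.
Z = Σ e^(−Eᵢ/kT) = e^(−0.577143) + e^(−1.42286) + e^(−1.90857) + e^(−4.94857) = 0.561500 + 0.241024 + 0.148292 + 0.00709355 = 0.957910.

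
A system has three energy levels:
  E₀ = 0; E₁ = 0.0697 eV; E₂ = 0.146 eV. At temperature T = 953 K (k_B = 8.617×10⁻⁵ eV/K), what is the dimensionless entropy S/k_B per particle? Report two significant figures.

k_BT = 8.617×10⁻⁵ × 953 K = 0.08212 eV.
Eᵢ/kT = 0, 0.8488, 1.778.
Z = Σ e^(−Eᵢ/kT) = e^(−0) + e^(−0.8488) + e^(−1.778) = 1.000 + 0.4279 + 0.1690 = 1.597.
⟨E⟩ = Σ EᵢPᵢ = 0.03413 eV.
S/k_B = ln Z + ⟨E⟩/kT = ln(1.597) + 0.03413/0.08212 = 0.4681 + 0.4156 = 0.88.

0.88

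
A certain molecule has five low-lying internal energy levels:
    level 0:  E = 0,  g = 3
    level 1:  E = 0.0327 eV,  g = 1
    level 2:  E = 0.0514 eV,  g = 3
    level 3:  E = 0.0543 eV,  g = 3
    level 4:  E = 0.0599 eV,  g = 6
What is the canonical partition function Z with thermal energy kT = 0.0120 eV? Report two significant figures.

Eᵢ/kT = 0, 2.725, 4.283, 4.525, 4.992.
Z = Σ gᵢe^(−Eᵢ/kT) = 3·e^(−0) + 1·e^(−2.725) + 3·e^(−4.283) + 3·e^(−4.525) + 6·e^(−4.992) = 3.000 + 0.06555 + 0.04140 + 0.03250 + 0.04075 = 3.180.

Z = 3.2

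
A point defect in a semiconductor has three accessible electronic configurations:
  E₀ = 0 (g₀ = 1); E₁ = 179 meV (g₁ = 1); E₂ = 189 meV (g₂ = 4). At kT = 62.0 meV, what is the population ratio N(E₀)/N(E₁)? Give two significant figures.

n₀/n₁ = (g₀/g₁) exp[−(E₀−E₁)/kT] = (1/1) × exp(−(-179 meV)/(62.0 meV)) = (1/1) × exp(2.887) = 18.

18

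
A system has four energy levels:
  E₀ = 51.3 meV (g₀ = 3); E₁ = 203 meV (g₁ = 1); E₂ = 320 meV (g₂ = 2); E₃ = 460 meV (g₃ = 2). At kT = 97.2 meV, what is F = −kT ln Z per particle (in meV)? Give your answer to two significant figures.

Eᵢ/kT = 0.5278, 2.088, 3.292, 4.733.
Z = Σ gᵢe^(−Eᵢ/kT) = 3·e^(−0.5278) + 1·e^(−2.088) + 2·e^(−3.292) + 2·e^(−4.733) = 1.770 + 0.1239 + 0.07436 + 0.01760 = 1.986.
F = −kT ln Z = −97.2 × ln(1.986) = −97.2 × 0.6861 = -67 meV.

-67 meV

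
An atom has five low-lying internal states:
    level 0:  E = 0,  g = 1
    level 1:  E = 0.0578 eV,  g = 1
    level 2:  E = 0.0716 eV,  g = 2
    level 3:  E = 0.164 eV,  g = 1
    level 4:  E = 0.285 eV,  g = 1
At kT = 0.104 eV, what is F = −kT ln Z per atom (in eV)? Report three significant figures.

-0.109 eV

Eᵢ/kT = 0, 0.55577, 0.68846, 1.5769, 2.7404.
Z = Σ gᵢe^(−Eᵢ/kT) = 1·e^(−0) + 1·e^(−0.55577) + 2·e^(−0.68846) + 1·e^(−1.5769) + 1·e^(−2.7404) = 1.0000 + 0.57363 + 1.0047 + 0.20661 + 0.064545 = 2.8495.
F = −kT ln Z = −0.104 × ln(2.8495) = −0.104 × 1.0471 = -0.109 eV.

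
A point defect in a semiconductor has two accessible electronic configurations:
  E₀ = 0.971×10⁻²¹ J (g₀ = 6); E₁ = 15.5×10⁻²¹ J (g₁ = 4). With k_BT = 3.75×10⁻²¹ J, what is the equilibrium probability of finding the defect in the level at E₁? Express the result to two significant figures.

Eᵢ/kT = 0.2589, 4.133.
Z = Σ gᵢe^(−Eᵢ/kT) = 6·e^(−0.2589) + 4·e^(−4.133) = 4.631 + 0.06414 = 4.695.
P₁ = g₁ e^(−E₁/kT) / Z = 0.06414/4.695 = 0.014.

0.014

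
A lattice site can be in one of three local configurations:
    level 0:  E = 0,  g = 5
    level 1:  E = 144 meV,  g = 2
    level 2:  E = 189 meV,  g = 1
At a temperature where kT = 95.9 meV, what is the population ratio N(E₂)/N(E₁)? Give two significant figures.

0.31

n₂/n₁ = (g₂/g₁) exp[−(E₂−E₁)/kT] = (1/2) × exp(−(45 meV)/(95.9 meV)) = (1/2) × exp(-0.4692) = 0.31.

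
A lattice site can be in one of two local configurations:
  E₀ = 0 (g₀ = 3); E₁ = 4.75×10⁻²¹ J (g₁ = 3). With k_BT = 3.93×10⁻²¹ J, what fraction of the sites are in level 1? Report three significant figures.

0.230

Eᵢ/kT = 0, 1.2087.
Z = Σ gᵢe^(−Eᵢ/kT) = 3·e^(−0) + 3·e^(−1.2087) = 3.0000 + 0.89576 = 3.8958.
P₁ = g₁ e^(−E₁/kT) / Z = 0.89576/3.8958 = 0.230.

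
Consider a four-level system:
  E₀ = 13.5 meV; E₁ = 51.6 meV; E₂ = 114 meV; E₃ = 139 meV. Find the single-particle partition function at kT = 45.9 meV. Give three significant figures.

Eᵢ/kT = 0.29412, 1.1242, 2.4837, 3.0283.
Z = Σ e^(−Eᵢ/kT) = e^(−0.29412) + e^(−1.1242) + e^(−2.4837) + e^(−3.0283) = 0.74519 + 0.32491 + 0.083434 + 0.048398 = 1.2019.

Z = 1.20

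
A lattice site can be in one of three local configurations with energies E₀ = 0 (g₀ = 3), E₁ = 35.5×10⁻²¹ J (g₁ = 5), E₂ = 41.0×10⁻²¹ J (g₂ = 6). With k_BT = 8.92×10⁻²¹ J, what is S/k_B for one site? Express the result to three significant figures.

Eᵢ/kT = 0, 3.9798, 4.5964.
Z = Σ gᵢe^(−Eᵢ/kT) = 3·e^(−0) + 5·e^(−3.9798) + 6·e^(−4.5964) = 3.0000 + 0.093447 + 0.060529 = 3.1540.
⟨E⟩ = Σ EᵢPᵢ = 1.8386 ×10⁻²¹ J.
S/k_B = ln Z + ⟨E⟩/kT = ln(3.1540) + 1.8386/8.92 = 1.1487 + 0.20612 = 1.35.

1.35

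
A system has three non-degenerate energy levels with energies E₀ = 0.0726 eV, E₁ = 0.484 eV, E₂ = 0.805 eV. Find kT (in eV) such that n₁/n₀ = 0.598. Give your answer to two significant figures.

0.80 eV

n₁/n₀ = exp[−(E₁−E₀)/kT] = 0.598.
⇒ (E₁−E₀)/kT = ln(1/0.598) = ln(1.672) = 0.5140.
kT = 0.4114 eV / 0.5140 = 0.80 eV.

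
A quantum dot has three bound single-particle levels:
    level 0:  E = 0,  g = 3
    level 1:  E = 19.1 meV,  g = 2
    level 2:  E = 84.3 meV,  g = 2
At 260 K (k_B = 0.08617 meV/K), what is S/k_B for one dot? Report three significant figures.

k_BT = 0.08617 × 260 K = 22.404 meV.
Eᵢ/kT = 0, 0.85253, 3.7627.
Z = Σ gᵢe^(−Eᵢ/kT) = 3·e^(−0) + 2·e^(−0.85253) + 2·e^(−3.7627) = 3.0000 + 0.85267 + 0.046442 = 3.8991.
⟨E⟩ = Σ EᵢPᵢ = 5.1810 meV.
S/k_B = ln Z + ⟨E⟩/kT = ln(3.8991) + 5.1810/22.404 = 1.3607 + 0.23125 = 1.59.

1.59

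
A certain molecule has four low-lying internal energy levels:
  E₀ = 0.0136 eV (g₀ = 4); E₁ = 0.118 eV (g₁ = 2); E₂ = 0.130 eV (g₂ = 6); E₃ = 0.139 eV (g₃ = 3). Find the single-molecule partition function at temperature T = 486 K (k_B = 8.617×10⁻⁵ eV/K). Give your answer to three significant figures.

Z = 3.39

k_BT = 8.617×10⁻⁵ × 486 K = 0.041879 eV.
Eᵢ/kT = 0.32475, 2.8176, 3.1042, 3.3191.
Z = Σ gᵢe^(−Eᵢ/kT) = 4·e^(−0.32475) + 2·e^(−2.8176) + 6·e^(−3.1042) + 3·e^(−3.3191) = 2.8908 + 0.11950 + 0.26916 + 0.10856 = 3.3880.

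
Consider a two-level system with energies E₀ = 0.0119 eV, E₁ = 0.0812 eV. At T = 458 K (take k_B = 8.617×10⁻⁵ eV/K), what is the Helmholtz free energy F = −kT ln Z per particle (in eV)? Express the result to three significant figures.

k_BT = 8.617×10⁻⁵ × 458 K = 0.039466 eV.
Eᵢ/kT = 0.30153, 2.0575.
Z = Σ e^(−Eᵢ/kT) = e^(−0.30153) + e^(−2.0575) = 0.73969 + 0.12777 = 0.86746.
F = −kT ln Z = −0.039466 × ln(0.86746) = −0.039466 × -0.14219 = 0.00561 eV.

0.00561 eV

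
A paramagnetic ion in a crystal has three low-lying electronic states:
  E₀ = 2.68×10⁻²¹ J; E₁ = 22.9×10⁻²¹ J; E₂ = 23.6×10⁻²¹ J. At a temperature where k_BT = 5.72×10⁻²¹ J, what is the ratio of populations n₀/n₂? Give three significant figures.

38.8

n₀/n₂ = exp[−(E₀−E₂)/kT] = exp(−(-20.92 ×10⁻²¹ J)/(5.72 ×10⁻²¹ J)) = exp(3.6573) = 38.8.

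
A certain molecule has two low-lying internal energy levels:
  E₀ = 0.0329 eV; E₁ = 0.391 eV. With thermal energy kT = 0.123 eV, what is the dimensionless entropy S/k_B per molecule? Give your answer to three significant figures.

Eᵢ/kT = 0.26748, 3.1789.
Z = Σ e^(−Eᵢ/kT) = e^(−0.26748) + e^(−3.1789) = 0.76531 + 0.041631 = 0.80694.
⟨E⟩ = Σ EᵢPᵢ = 0.051375 eV.
S/k_B = ln Z + ⟨E⟩/kT = ln(0.80694) + 0.051375/0.123 = -0.21451 + 0.41768 = 0.203.

0.203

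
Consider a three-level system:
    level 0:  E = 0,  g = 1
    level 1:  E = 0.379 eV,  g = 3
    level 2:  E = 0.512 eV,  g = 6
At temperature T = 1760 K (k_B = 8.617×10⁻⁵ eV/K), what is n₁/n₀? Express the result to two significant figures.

0.25

k_BT = 8.617×10⁻⁵ × 1760 K = 0.1517 eV.
n₁/n₀ = (g₁/g₀) exp[−(E₁−E₀)/kT] = (3/1) × exp(−(0.379 eV)/(0.1517 eV)) = (3/1) × exp(-2.498) = 0.25.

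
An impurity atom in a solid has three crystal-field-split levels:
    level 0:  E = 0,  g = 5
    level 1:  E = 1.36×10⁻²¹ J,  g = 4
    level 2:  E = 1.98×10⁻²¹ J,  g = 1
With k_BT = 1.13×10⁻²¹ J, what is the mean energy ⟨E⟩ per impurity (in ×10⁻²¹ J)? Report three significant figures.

Eᵢ/kT = 0, 1.2035, 1.7522.
Z = Σ gᵢe^(−Eᵢ/kT) = 5·e^(−0) + 4·e^(−1.2035) + 1·e^(−1.7522) = 5.0000 + 1.2006 + 0.17339 = 6.3740.
⟨E⟩ = Σ Eᵢ gᵢe^(−Eᵢ/kT) / Z = (0·5.0000 + 1.36·1.2006 + 1.98·0.17339) / 6.3740 = 0.310 ×10⁻²¹ J.

0.310 ×10⁻²¹ J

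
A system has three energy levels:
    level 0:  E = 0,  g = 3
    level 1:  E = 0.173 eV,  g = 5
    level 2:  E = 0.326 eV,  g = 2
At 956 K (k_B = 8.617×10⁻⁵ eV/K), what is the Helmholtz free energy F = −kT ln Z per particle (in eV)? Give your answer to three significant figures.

k_BT = 8.617×10⁻⁵ × 956 K = 0.082379 eV.
Eᵢ/kT = 0, 2.1000, 3.9573.
Z = Σ gᵢe^(−Eᵢ/kT) = 3·e^(−0) + 5·e^(−2.1000) + 2·e^(−3.9573) = 3.0000 + 0.61228 + 0.038229 = 3.6505.
F = −kT ln Z = −0.082379 × ln(3.6505) = −0.082379 × 1.2949 = -0.107 eV.

-0.107 eV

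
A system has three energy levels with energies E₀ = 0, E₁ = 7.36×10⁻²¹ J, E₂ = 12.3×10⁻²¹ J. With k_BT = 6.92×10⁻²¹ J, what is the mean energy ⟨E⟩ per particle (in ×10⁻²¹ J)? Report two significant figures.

3.1 ×10⁻²¹ J

Eᵢ/kT = 0, 1.064, 1.777.
Z = Σ e^(−Eᵢ/kT) = e^(−0) + e^(−1.064) + e^(−1.777) = 1.000 + 0.3451 + 0.1691 = 1.514.
⟨E⟩ = Σ Eᵢ e^(−Eᵢ/kT) / Z = (0·1.000 + 7.36·0.3451 + 12.3·0.1691) / 1.514 = 3.1 ×10⁻²¹ J.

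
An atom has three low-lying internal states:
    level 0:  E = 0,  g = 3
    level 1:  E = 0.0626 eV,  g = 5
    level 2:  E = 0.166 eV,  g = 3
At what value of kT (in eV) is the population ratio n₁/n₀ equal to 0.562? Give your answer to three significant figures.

n₁/n₀ = (g₁/g₀) exp[−(E₁−E₀)/kT] = 0.562.
⇒ (E₁−E₀)/kT = ln((5/3)/0.562) = ln(2.9656) = 1.0871.
kT = 0.0626 eV / 1.0871 = 0.0576 eV.

0.0576 eV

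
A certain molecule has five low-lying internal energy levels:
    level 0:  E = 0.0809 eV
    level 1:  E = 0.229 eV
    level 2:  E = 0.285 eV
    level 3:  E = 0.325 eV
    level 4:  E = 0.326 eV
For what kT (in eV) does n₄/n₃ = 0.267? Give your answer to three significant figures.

n₄/n₃ = exp[−(E₄−E₃)/kT] = 0.267.
⇒ (E₄−E₃)/kT = ln(1/0.267) = ln(3.7453) = 1.3205.
kT = 0.001 eV / 1.3205 = 0.000757 eV.

0.000757 eV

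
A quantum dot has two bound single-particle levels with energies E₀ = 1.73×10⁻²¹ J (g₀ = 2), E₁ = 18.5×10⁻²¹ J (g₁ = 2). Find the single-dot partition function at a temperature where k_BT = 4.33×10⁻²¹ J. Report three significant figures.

Z = 1.37

Eᵢ/kT = 0.39954, 4.2725.
Z = Σ gᵢe^(−Eᵢ/kT) = 2·e^(−0.39954) + 2·e^(−4.2725) = 1.3413 + 0.027894 = 1.3692.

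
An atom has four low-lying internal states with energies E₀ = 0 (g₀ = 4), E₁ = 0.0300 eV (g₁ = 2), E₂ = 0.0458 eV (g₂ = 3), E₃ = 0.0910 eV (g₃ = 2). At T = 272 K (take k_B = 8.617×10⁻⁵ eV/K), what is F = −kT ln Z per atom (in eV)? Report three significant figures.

k_BT = 8.617×10⁻⁵ × 272 K = 0.023438 eV.
Eᵢ/kT = 0, 1.2800, 1.9541, 3.8826.
Z = Σ gᵢe^(−Eᵢ/kT) = 4·e^(−0) + 2·e^(−1.2800) + 3·e^(−1.9541) + 2·e^(−3.8826) = 4.0000 + 0.55607 + 0.42508 + 0.041194 = 5.0223.
F = −kT ln Z = −0.023438 × ln(5.0223) = −0.023438 × 1.6139 = -0.0378 eV.

-0.0378 eV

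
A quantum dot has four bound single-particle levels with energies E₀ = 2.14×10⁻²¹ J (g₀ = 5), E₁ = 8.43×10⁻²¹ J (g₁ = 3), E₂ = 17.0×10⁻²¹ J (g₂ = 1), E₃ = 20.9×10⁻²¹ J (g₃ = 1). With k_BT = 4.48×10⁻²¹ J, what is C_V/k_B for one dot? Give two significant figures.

0.32

Eᵢ/kT = 0.4777, 1.882, 3.795, 4.665.
Z = Σ gᵢe^(−Eᵢ/kT) = 5·e^(−0.4777) + 3·e^(−1.882) + 1·e^(−3.795) + 1·e^(−4.665) = 3.101 + 0.4569 + 0.02248 + 0.009419 = 3.590.
⟨E⟩ = 3.083, ⟨E²⟩ = 15.96.
C_V/k_B = (⟨E²⟩ − ⟨E⟩²)/(kT)² = (15.96 − 9.505)/20.07 = 0.32.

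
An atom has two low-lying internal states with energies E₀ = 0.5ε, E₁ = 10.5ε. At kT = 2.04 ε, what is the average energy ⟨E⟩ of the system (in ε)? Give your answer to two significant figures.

Eᵢ/kT = 0.2451, 5.147.
Z = Σ e^(−Eᵢ/kT) = e^(−0.2451) + e^(−5.147) = 0.7826 + 0.005817 = 0.7884.
⟨E⟩ = Σ Eᵢ e^(−Eᵢ/kT) / Z = (0.5·0.7826 + 10.5·0.005817) / 0.7884 = 0.57 ε.

0.57 ε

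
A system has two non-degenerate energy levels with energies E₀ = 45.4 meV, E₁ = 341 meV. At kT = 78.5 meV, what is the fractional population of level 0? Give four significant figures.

Eᵢ/kT = 0.578344, 4.34395.
Z = Σ e^(−Eᵢ/kT) = e^(−0.578344) + e^(−4.34395) = 0.560826 + 0.0129851 = 0.573811.
P₀ = e^(−E₀/kT) / Z = 0.560826/0.573811 = 0.9774.

0.9774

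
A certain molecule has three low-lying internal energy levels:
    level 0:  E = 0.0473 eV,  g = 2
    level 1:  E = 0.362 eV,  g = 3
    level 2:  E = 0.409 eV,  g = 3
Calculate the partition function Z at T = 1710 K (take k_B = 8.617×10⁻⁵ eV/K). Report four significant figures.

k_BT = 8.617×10⁻⁵ × 1710 K = 0.147351 eV.
Eᵢ/kT = 0.321002, 2.45672, 2.77569.
Z = Σ gᵢe^(−Eᵢ/kT) = 2·e^(−0.321002) + 3·e^(−2.45672) + 3·e^(−2.77569) = 1.45084 + 0.257147 + 0.186919 = 1.89491.

Z = 1.895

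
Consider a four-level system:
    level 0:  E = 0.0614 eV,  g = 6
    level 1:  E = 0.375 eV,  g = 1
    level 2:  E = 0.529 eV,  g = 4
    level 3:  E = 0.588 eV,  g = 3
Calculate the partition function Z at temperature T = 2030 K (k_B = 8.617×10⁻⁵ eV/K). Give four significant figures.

Z = 4.640

k_BT = 8.617×10⁻⁵ × 2030 K = 0.174925 eV.
Eᵢ/kT = 0.351008, 2.14378, 3.02415, 3.36144.
Z = Σ gᵢe^(−Eᵢ/kT) = 6·e^(−0.351008) + 1·e^(−2.14378) + 4·e^(−3.02415) + 3·e^(−3.36144) = 4.22387 + 0.117211 + 0.194396 + 0.104056 = 4.63953.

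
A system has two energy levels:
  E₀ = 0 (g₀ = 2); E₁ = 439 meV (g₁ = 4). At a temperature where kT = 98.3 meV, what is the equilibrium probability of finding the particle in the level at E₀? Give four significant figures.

Eᵢ/kT = 0, 4.46592.
Z = Σ gᵢe^(−Eᵢ/kT) = 2·e^(−0) + 4·e^(−4.46592) = 2.00000 + 0.0459765 = 2.04598.
P₀ = g₀ e^(−E₀/kT) / Z = 2.00000/2.04598 = 0.9775.

0.9775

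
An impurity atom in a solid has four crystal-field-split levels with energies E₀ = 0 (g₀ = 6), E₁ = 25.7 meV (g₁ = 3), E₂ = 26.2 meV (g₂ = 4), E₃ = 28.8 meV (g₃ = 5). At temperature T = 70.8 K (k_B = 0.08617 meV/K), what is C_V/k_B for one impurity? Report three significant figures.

0.443

k_BT = 0.08617 × 70.8 K = 6.1008 meV.
Eᵢ/kT = 0, 4.2126, 4.2945, 4.7207.
Z = Σ gᵢe^(−Eᵢ/kT) = 6·e^(−0) + 3·e^(−4.2126) + 4·e^(−4.2945) + 5·e^(−4.7207) = 6.0000 + 0.044423 + 0.054574 + 0.044545 = 6.1435.
⟨E⟩ = 0.62740 meV, ⟨E²⟩ = 16.888 meV².
C_V/k_B = (⟨E²⟩ − ⟨E⟩²)/(kT)² = (16.888 − 0.39363)/37.220 = 0.443.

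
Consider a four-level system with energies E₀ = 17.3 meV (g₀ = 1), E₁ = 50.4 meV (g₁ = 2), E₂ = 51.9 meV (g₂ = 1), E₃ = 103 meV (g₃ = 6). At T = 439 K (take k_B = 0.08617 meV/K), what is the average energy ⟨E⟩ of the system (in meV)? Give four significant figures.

50.49 meV

k_BT = 0.08617 × 439 K = 37.8286 meV.
Eᵢ/kT = 0.457326, 1.33233, 1.37198, 2.72281.
Z = Σ gᵢe^(−Eᵢ/kT) = 1·e^(−0.457326) + 2·e^(−1.33233) + 1·e^(−1.37198) + 6·e^(−2.72281) = 0.632974 + 0.527723 + 0.253604 + 0.394139 = 1.80844.
⟨E⟩ = Σ Eᵢ gᵢe^(−Eᵢ/kT) / Z = (17.3·0.632974 + 50.4·0.527723 + 51.9·0.253604 + 103·0.394139) / 1.80844 = 50.49 meV.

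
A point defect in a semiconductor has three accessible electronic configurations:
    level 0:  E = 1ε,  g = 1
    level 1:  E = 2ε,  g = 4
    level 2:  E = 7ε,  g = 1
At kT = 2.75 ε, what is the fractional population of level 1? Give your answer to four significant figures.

0.7142

Eᵢ/kT = 0.363636, 0.727273, 2.54545.
Z = Σ gᵢe^(−Eᵢ/kT) = 1·e^(−0.363636) + 4·e^(−0.727273) + 1·e^(−2.54545) = 0.695144 + 1.93290 + 0.0784377 = 2.70648.
P₁ = g₁ e^(−E₁/kT) / Z = 1.93290/2.70648 = 0.7142.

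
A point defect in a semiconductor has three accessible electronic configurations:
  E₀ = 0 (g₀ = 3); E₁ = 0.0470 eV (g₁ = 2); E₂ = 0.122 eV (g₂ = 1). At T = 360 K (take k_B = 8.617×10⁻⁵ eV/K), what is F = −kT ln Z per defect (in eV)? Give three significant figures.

-0.0385 eV

k_BT = 8.617×10⁻⁵ × 360 K = 0.031021 eV.
Eᵢ/kT = 0, 1.5151, 3.9328.
Z = Σ gᵢe^(−Eᵢ/kT) = 3·e^(−0) + 2·e^(−1.5151) + 1·e^(−3.9328) = 3.0000 + 0.43957 + 0.019589 = 3.4592.
F = −kT ln Z = −0.031021 × ln(3.4592) = −0.031021 × 1.2410 = -0.0385 eV.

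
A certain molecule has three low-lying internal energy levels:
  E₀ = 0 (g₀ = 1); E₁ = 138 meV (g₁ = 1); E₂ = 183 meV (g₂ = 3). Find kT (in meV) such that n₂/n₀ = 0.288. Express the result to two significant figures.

n₂/n₀ = (g₂/g₀) exp[−(E₂−E₀)/kT] = 0.288.
⇒ (E₂−E₀)/kT = ln((3/1)/0.288) = ln(10.42) = 2.344.
kT = 183 meV / 2.344 = 78 meV.

78 meV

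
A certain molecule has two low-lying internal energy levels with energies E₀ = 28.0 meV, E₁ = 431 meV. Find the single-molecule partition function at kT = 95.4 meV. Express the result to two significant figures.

Eᵢ/kT = 0.2935, 4.518.
Z = Σ e^(−Eᵢ/kT) = e^(−0.2935) + e^(−4.518) = 0.7456 + 0.01091 = 0.7565.

Z = 0.76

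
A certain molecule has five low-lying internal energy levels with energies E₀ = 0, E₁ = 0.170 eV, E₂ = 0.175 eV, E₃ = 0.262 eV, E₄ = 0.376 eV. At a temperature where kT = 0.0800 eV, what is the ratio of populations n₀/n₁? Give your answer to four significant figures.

n₀/n₁ = exp[−(E₀−E₁)/kT] = exp(−(-0.170 eV)/(0.0800 eV)) = exp(2.12500) = 8.373.

8.373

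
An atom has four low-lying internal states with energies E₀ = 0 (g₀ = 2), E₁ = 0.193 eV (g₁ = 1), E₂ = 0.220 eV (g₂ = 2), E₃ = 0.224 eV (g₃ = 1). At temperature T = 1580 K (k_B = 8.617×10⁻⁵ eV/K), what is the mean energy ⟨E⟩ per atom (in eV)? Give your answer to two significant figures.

k_BT = 8.617×10⁻⁵ × 1580 K = 0.1361 eV.
Eᵢ/kT = 0, 1.418, 1.616, 1.646.
Z = Σ gᵢe^(−Eᵢ/kT) = 2·e^(−0) + 1·e^(−1.418) + 2·e^(−1.616) + 1·e^(−1.646) = 2.000 + 0.2422 + 0.3974 + 0.1928 = 2.832.
⟨E⟩ = Σ Eᵢ gᵢe^(−Eᵢ/kT) / Z = (0·2.000 + 0.193·0.2422 + 0.220·0.3974 + 0.224·0.1928) / 2.832 = 0.063 eV.

0.063 eV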